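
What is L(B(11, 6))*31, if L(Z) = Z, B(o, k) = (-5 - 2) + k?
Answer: -31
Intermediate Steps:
B(o, k) = -7 + k
L(B(11, 6))*31 = (-7 + 6)*31 = -1*31 = -31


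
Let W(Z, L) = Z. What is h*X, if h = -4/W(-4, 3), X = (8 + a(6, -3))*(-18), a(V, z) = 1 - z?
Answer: -216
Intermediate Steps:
X = -216 (X = (8 + (1 - 1*(-3)))*(-18) = (8 + (1 + 3))*(-18) = (8 + 4)*(-18) = 12*(-18) = -216)
h = 1 (h = -4/(-4) = -4*(-¼) = 1)
h*X = 1*(-216) = -216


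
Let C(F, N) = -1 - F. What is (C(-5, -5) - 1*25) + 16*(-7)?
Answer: -133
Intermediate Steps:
(C(-5, -5) - 1*25) + 16*(-7) = ((-1 - 1*(-5)) - 1*25) + 16*(-7) = ((-1 + 5) - 25) - 112 = (4 - 25) - 112 = -21 - 112 = -133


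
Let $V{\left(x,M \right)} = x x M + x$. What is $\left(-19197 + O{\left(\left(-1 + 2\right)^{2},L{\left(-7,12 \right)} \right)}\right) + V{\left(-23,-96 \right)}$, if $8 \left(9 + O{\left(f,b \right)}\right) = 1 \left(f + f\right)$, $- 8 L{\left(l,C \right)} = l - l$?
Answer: $- \frac{280051}{4} \approx -70013.0$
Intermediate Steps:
$V{\left(x,M \right)} = x + M x^{2}$ ($V{\left(x,M \right)} = x^{2} M + x = M x^{2} + x = x + M x^{2}$)
$L{\left(l,C \right)} = 0$ ($L{\left(l,C \right)} = - \frac{l - l}{8} = \left(- \frac{1}{8}\right) 0 = 0$)
$O{\left(f,b \right)} = -9 + \frac{f}{4}$ ($O{\left(f,b \right)} = -9 + \frac{1 \left(f + f\right)}{8} = -9 + \frac{1 \cdot 2 f}{8} = -9 + \frac{2 f}{8} = -9 + \frac{f}{4}$)
$\left(-19197 + O{\left(\left(-1 + 2\right)^{2},L{\left(-7,12 \right)} \right)}\right) + V{\left(-23,-96 \right)} = \left(-19197 - \left(9 - \frac{\left(-1 + 2\right)^{2}}{4}\right)\right) - 23 \left(1 - -2208\right) = \left(-19197 - \left(9 - \frac{1^{2}}{4}\right)\right) - 23 \left(1 + 2208\right) = \left(-19197 + \left(-9 + \frac{1}{4} \cdot 1\right)\right) - 50807 = \left(-19197 + \left(-9 + \frac{1}{4}\right)\right) - 50807 = \left(-19197 - \frac{35}{4}\right) - 50807 = - \frac{76823}{4} - 50807 = - \frac{280051}{4}$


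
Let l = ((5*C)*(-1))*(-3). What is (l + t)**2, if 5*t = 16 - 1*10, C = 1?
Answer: 6561/25 ≈ 262.44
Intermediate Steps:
t = 6/5 (t = (16 - 1*10)/5 = (16 - 10)/5 = (1/5)*6 = 6/5 ≈ 1.2000)
l = 15 (l = ((5*1)*(-1))*(-3) = (5*(-1))*(-3) = -5*(-3) = 15)
(l + t)**2 = (15 + 6/5)**2 = (81/5)**2 = 6561/25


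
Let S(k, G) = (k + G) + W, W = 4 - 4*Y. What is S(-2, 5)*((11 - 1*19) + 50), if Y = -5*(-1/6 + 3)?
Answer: 2674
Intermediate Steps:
Y = -85/6 (Y = -5*(-1*⅙ + 3) = -5*(-⅙ + 3) = -5*17/6 = -85/6 ≈ -14.167)
W = 182/3 (W = 4 - 4*(-85/6) = 4 + 170/3 = 182/3 ≈ 60.667)
S(k, G) = 182/3 + G + k (S(k, G) = (k + G) + 182/3 = (G + k) + 182/3 = 182/3 + G + k)
S(-2, 5)*((11 - 1*19) + 50) = (182/3 + 5 - 2)*((11 - 1*19) + 50) = 191*((11 - 19) + 50)/3 = 191*(-8 + 50)/3 = (191/3)*42 = 2674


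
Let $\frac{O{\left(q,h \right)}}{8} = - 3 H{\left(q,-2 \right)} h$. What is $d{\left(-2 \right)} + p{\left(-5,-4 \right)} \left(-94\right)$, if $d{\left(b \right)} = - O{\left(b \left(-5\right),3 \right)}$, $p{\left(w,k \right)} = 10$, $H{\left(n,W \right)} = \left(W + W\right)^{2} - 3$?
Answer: $-4$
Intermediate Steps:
$H{\left(n,W \right)} = -3 + 4 W^{2}$ ($H{\left(n,W \right)} = \left(2 W\right)^{2} - 3 = 4 W^{2} - 3 = -3 + 4 W^{2}$)
$O{\left(q,h \right)} = - 312 h$ ($O{\left(q,h \right)} = 8 - 3 \left(-3 + 4 \left(-2\right)^{2}\right) h = 8 - 3 \left(-3 + 4 \cdot 4\right) h = 8 - 3 \left(-3 + 16\right) h = 8 \left(-3\right) 13 h = 8 \left(- 39 h\right) = - 312 h$)
$d{\left(b \right)} = 936$ ($d{\left(b \right)} = - \left(-312\right) 3 = \left(-1\right) \left(-936\right) = 936$)
$d{\left(-2 \right)} + p{\left(-5,-4 \right)} \left(-94\right) = 936 + 10 \left(-94\right) = 936 - 940 = -4$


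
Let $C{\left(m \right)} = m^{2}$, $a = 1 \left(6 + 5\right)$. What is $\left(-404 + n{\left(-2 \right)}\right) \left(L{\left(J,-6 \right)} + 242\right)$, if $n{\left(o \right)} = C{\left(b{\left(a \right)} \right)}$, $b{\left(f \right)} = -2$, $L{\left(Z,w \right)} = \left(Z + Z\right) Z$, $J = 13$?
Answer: $-232000$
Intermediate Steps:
$a = 11$ ($a = 1 \cdot 11 = 11$)
$L{\left(Z,w \right)} = 2 Z^{2}$ ($L{\left(Z,w \right)} = 2 Z Z = 2 Z^{2}$)
$n{\left(o \right)} = 4$ ($n{\left(o \right)} = \left(-2\right)^{2} = 4$)
$\left(-404 + n{\left(-2 \right)}\right) \left(L{\left(J,-6 \right)} + 242\right) = \left(-404 + 4\right) \left(2 \cdot 13^{2} + 242\right) = - 400 \left(2 \cdot 169 + 242\right) = - 400 \left(338 + 242\right) = \left(-400\right) 580 = -232000$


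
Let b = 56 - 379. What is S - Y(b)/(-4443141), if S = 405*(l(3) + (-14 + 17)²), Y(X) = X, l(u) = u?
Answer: 21593664937/4443141 ≈ 4860.0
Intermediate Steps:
b = -323
S = 4860 (S = 405*(3 + (-14 + 17)²) = 405*(3 + 3²) = 405*(3 + 9) = 405*12 = 4860)
S - Y(b)/(-4443141) = 4860 - (-323)/(-4443141) = 4860 - (-323)*(-1)/4443141 = 4860 - 1*323/4443141 = 4860 - 323/4443141 = 21593664937/4443141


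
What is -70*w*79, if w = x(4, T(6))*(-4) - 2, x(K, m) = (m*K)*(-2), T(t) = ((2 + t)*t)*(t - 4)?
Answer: -16977100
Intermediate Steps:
T(t) = t*(-4 + t)*(2 + t) (T(t) = (t*(2 + t))*(-4 + t) = t*(-4 + t)*(2 + t))
x(K, m) = -2*K*m (x(K, m) = (K*m)*(-2) = -2*K*m)
w = 3070 (w = -2*4*6*(-8 + 6**2 - 2*6)*(-4) - 2 = -2*4*6*(-8 + 36 - 12)*(-4) - 2 = -2*4*6*16*(-4) - 2 = -2*4*96*(-4) - 2 = -768*(-4) - 2 = 3072 - 2 = 3070)
-70*w*79 = -70*3070*79 = -214900*79 = -16977100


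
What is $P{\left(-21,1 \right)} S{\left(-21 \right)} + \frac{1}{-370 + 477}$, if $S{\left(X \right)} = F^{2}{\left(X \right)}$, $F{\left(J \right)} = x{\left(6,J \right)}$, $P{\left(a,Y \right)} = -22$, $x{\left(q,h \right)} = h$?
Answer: $- \frac{1038113}{107} \approx -9702.0$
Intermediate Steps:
$F{\left(J \right)} = J$
$S{\left(X \right)} = X^{2}$
$P{\left(-21,1 \right)} S{\left(-21 \right)} + \frac{1}{-370 + 477} = - 22 \left(-21\right)^{2} + \frac{1}{-370 + 477} = \left(-22\right) 441 + \frac{1}{107} = -9702 + \frac{1}{107} = - \frac{1038113}{107}$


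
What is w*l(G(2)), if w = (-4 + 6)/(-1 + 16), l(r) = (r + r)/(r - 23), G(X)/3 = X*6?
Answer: 48/65 ≈ 0.73846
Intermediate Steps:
G(X) = 18*X (G(X) = 3*(X*6) = 3*(6*X) = 18*X)
l(r) = 2*r/(-23 + r) (l(r) = (2*r)/(-23 + r) = 2*r/(-23 + r))
w = 2/15 ≈ 0.13333
w*l(G(2)) = 2*(2*(18*2)/(-23 + 18*2))/15 = 2*(2*36/(-23 + 36))/15 = 2*(2*36/13)/15 = 2*(2*36*(1/13))/15 = (2/15)*(72/13) = 48/65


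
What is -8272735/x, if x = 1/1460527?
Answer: -12082552831345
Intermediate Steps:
x = 1/1460527 ≈ 6.8468e-7
-8272735/x = -8272735/1/1460527 = -8272735*1460527 = -12082552831345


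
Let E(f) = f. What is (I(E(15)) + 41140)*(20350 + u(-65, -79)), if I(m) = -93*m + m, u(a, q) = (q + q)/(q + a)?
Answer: 7282436630/9 ≈ 8.0916e+8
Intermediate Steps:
u(a, q) = 2*q/(a + q) (u(a, q) = (2*q)/(a + q) = 2*q/(a + q))
I(m) = -92*m
(I(E(15)) + 41140)*(20350 + u(-65, -79)) = (-92*15 + 41140)*(20350 + 2*(-79)/(-65 - 79)) = (-1380 + 41140)*(20350 + 2*(-79)/(-144)) = 39760*(20350 + 2*(-79)*(-1/144)) = 39760*(20350 + 79/72) = 39760*(1465279/72) = 7282436630/9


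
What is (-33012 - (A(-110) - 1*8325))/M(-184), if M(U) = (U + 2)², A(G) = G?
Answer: -3511/4732 ≈ -0.74197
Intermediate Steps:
M(U) = (2 + U)²
(-33012 - (A(-110) - 1*8325))/M(-184) = (-33012 - (-110 - 1*8325))/((2 - 184)²) = (-33012 - (-110 - 8325))/((-182)²) = (-33012 - 1*(-8435))/33124 = (-33012 + 8435)*(1/33124) = -24577*1/33124 = -3511/4732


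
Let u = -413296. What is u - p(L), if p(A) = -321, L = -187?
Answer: -412975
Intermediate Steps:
u - p(L) = -413296 - 1*(-321) = -413296 + 321 = -412975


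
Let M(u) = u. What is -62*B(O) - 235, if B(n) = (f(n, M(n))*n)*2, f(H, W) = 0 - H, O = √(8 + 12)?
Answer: 2245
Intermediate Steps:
O = 2*√5 (O = √20 = 2*√5 ≈ 4.4721)
f(H, W) = -H
B(n) = -2*n² (B(n) = ((-n)*n)*2 = -n²*2 = -2*n²)
-62*B(O) - 235 = -(-124)*(2*√5)² - 235 = -(-124)*20 - 235 = -62*(-40) - 235 = 2480 - 235 = 2245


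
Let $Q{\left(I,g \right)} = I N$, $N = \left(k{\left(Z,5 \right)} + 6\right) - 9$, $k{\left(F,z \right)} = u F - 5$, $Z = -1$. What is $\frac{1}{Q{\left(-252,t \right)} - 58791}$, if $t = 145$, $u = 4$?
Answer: $- \frac{1}{55767} \approx -1.7932 \cdot 10^{-5}$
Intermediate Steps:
$k{\left(F,z \right)} = -5 + 4 F$ ($k{\left(F,z \right)} = 4 F - 5 = -5 + 4 F$)
$N = -12$ ($N = \left(\left(-5 + 4 \left(-1\right)\right) + 6\right) - 9 = \left(\left(-5 - 4\right) + 6\right) - 9 = \left(-9 + 6\right) - 9 = -3 - 9 = -12$)
$Q{\left(I,g \right)} = - 12 I$ ($Q{\left(I,g \right)} = I \left(-12\right) = - 12 I$)
$\frac{1}{Q{\left(-252,t \right)} - 58791} = \frac{1}{\left(-12\right) \left(-252\right) - 58791} = \frac{1}{3024 - 58791} = \frac{1}{-55767} = - \frac{1}{55767}$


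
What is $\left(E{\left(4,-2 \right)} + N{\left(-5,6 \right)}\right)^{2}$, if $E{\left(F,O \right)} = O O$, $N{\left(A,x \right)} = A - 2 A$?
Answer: $81$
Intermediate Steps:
$N{\left(A,x \right)} = - A$
$E{\left(F,O \right)} = O^{2}$
$\left(E{\left(4,-2 \right)} + N{\left(-5,6 \right)}\right)^{2} = \left(\left(-2\right)^{2} - -5\right)^{2} = \left(4 + 5\right)^{2} = 9^{2} = 81$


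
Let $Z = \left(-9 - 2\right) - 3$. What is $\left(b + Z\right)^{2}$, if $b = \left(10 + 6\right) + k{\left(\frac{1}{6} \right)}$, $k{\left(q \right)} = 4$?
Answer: $36$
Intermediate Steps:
$Z = -14$ ($Z = -11 - 3 = -14$)
$b = 20$ ($b = \left(10 + 6\right) + 4 = 16 + 4 = 20$)
$\left(b + Z\right)^{2} = \left(20 - 14\right)^{2} = 6^{2} = 36$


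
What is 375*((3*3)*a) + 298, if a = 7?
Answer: 23923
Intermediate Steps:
375*((3*3)*a) + 298 = 375*((3*3)*7) + 298 = 375*(9*7) + 298 = 375*63 + 298 = 23625 + 298 = 23923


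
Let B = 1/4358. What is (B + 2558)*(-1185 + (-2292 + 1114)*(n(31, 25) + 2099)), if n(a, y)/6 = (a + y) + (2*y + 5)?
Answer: -36323375826575/4358 ≈ -8.3349e+9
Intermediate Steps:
B = 1/4358 ≈ 0.00022946
n(a, y) = 30 + 6*a + 18*y (n(a, y) = 6*((a + y) + (2*y + 5)) = 6*((a + y) + (5 + 2*y)) = 6*(5 + a + 3*y) = 30 + 6*a + 18*y)
(B + 2558)*(-1185 + (-2292 + 1114)*(n(31, 25) + 2099)) = (1/4358 + 2558)*(-1185 + (-2292 + 1114)*((30 + 6*31 + 18*25) + 2099)) = 11147765*(-1185 - 1178*((30 + 186 + 450) + 2099))/4358 = 11147765*(-1185 - 1178*(666 + 2099))/4358 = 11147765*(-1185 - 1178*2765)/4358 = 11147765*(-1185 - 3257170)/4358 = (11147765/4358)*(-3258355) = -36323375826575/4358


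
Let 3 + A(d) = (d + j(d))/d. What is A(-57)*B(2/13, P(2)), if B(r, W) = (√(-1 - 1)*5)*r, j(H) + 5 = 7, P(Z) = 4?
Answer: -1160*I*√2/741 ≈ -2.2139*I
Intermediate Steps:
j(H) = 2 (j(H) = -5 + 7 = 2)
A(d) = -3 + (2 + d)/d (A(d) = -3 + (d + 2)/d = -3 + (2 + d)/d)
B(r, W) = 5*I*r*√2 (B(r, W) = (√(-2)*5)*r = ((I*√2)*5)*r = (5*I*√2)*r = 5*I*r*√2)
A(-57)*B(2/13, P(2)) = (-2 + 2/(-57))*(5*I*(2/13)*√2) = (-2 + 2*(-1/57))*(5*I*(2*(1/13))*√2) = (-2 - 2/57)*(5*I*(2/13)*√2) = -1160*I*√2/741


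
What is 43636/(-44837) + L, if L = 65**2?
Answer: 189392689/44837 ≈ 4224.0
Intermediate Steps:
L = 4225
43636/(-44837) + L = 43636/(-44837) + 4225 = 43636*(-1/44837) + 4225 = -43636/44837 + 4225 = 189392689/44837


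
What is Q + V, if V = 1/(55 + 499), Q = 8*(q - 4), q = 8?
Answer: 17729/554 ≈ 32.002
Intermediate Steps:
Q = 32 (Q = 8*(8 - 4) = 8*4 = 32)
V = 1/554 ≈ 0.0018051
Q + V = 32 + 1/554 = 17729/554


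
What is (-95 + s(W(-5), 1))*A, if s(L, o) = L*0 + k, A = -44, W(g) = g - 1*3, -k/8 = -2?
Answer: 3476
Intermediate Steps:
k = 16 (k = -8*(-2) = 16)
W(g) = -3 + g (W(g) = g - 3 = -3 + g)
s(L, o) = 16 (s(L, o) = L*0 + 16 = 0 + 16 = 16)
(-95 + s(W(-5), 1))*A = (-95 + 16)*(-44) = -79*(-44) = 3476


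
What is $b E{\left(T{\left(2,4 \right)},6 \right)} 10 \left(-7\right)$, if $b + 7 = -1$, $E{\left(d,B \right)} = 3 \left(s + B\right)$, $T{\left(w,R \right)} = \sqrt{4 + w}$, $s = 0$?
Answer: $10080$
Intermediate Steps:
$E{\left(d,B \right)} = 3 B$ ($E{\left(d,B \right)} = 3 \left(0 + B\right) = 3 B$)
$b = -8$ ($b = -7 - 1 = -8$)
$b E{\left(T{\left(2,4 \right)},6 \right)} 10 \left(-7\right) = - 8 \cdot 3 \cdot 6 \cdot 10 \left(-7\right) = - 8 \cdot 18 \cdot 10 \left(-7\right) = - 8 \cdot 180 \left(-7\right) = \left(-8\right) \left(-1260\right) = 10080$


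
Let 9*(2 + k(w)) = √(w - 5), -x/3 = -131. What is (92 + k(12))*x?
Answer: 35370 + 131*√7/3 ≈ 35486.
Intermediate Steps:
x = 393 (x = -3*(-131) = 393)
k(w) = -2 + √(-5 + w)/9 (k(w) = -2 + √(w - 5)/9 = -2 + √(-5 + w)/9)
(92 + k(12))*x = (92 + (-2 + √(-5 + 12)/9))*393 = (92 + (-2 + √7/9))*393 = (90 + √7/9)*393 = 35370 + 131*√7/3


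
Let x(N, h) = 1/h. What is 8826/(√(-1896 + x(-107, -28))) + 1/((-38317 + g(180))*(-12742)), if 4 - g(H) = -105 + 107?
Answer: 1/488209730 - 17652*I*√371623/53089 ≈ 2.0483e-9 - 202.69*I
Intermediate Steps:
g(H) = 2 (g(H) = 4 - (-105 + 107) = 4 - 1*2 = 4 - 2 = 2)
8826/(√(-1896 + x(-107, -28))) + 1/((-38317 + g(180))*(-12742)) = 8826/(√(-1896 + 1/(-28))) + 1/((-38317 + 2)*(-12742)) = 8826/(√(-1896 - 1/28)) - 1/12742/(-38315) = 8826/(√(-53089/28)) - 1/38315*(-1/12742) = 8826/((I*√371623/14)) + 1/488209730 = 8826*(-2*I*√371623/53089) + 1/488209730 = -17652*I*√371623/53089 + 1/488209730 = 1/488209730 - 17652*I*√371623/53089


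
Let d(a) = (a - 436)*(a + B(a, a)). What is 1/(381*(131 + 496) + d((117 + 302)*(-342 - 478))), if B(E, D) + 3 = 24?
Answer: 1/118190031831 ≈ 8.4610e-12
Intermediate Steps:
B(E, D) = 21 (B(E, D) = -3 + 24 = 21)
d(a) = (-436 + a)*(21 + a) (d(a) = (a - 436)*(a + 21) = (-436 + a)*(21 + a))
1/(381*(131 + 496) + d((117 + 302)*(-342 - 478))) = 1/(381*(131 + 496) + (-9156 + ((117 + 302)*(-342 - 478))² - 415*(117 + 302)*(-342 - 478))) = 1/(381*627 + (-9156 + (419*(-820))² - 173885*(-820))) = 1/(238887 + (-9156 + (-343580)² - 415*(-343580))) = 1/(238887 + (-9156 + 118047216400 + 142585700)) = 1/(238887 + 118189792944) = 1/118190031831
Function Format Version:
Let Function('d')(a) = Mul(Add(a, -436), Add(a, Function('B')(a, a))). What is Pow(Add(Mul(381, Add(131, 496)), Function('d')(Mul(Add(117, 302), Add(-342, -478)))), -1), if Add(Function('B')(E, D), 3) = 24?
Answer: Rational(1, 118190031831) ≈ 8.4610e-12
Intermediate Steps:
Function('B')(E, D) = 21 (Function('B')(E, D) = Add(-3, 24) = 21)
Function('d')(a) = Mul(Add(-436, a), Add(21, a)) (Function('d')(a) = Mul(Add(a, -436), Add(a, 21)) = Mul(Add(-436, a), Add(21, a)))
Pow(Add(Mul(381, Add(131, 496)), Function('d')(Mul(Add(117, 302), Add(-342, -478)))), -1) = Pow(Add(Mul(381, Add(131, 496)), Add(-9156, Pow(Mul(Add(117, 302), Add(-342, -478)), 2), Mul(-415, Mul(Add(117, 302), Add(-342, -478))))), -1) = Pow(Add(Mul(381, 627), Add(-9156, Pow(Mul(419, -820), 2), Mul(-415, Mul(419, -820)))), -1) = Pow(Add(238887, Add(-9156, Pow(-343580, 2), Mul(-415, -343580))), -1) = Pow(Add(238887, Add(-9156, 118047216400, 142585700)), -1) = Pow(Add(238887, 118189792944), -1) = Pow(118190031831, -1) = Rational(1, 118190031831)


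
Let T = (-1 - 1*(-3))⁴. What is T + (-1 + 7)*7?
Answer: 58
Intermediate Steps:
T = 16 (T = (-1 + 3)⁴ = 2⁴ = 16)
T + (-1 + 7)*7 = 16 + (-1 + 7)*7 = 16 + 6*7 = 16 + 42 = 58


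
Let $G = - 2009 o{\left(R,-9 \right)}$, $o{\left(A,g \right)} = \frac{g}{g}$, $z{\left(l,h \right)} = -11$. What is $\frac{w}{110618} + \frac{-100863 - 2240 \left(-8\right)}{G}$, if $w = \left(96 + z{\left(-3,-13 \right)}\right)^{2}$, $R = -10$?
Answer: $\frac{32019177}{774326} \approx 41.351$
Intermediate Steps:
$w = 7225$ ($w = \left(96 - 11\right)^{2} = 85^{2} = 7225$)
$o{\left(A,g \right)} = 1$
$G = -2009$ ($G = \left(-2009\right) 1 = -2009$)
$\frac{w}{110618} + \frac{-100863 - 2240 \left(-8\right)}{G} = \frac{7225}{110618} + \frac{-100863 - 2240 \left(-8\right)}{-2009} = 7225 \cdot \frac{1}{110618} + \left(-100863 - -17920\right) \left(- \frac{1}{2009}\right) = \frac{7225}{110618} + \left(-100863 + 17920\right) \left(- \frac{1}{2009}\right) = \frac{7225}{110618} - - \frac{289}{7} = \frac{7225}{110618} + \frac{289}{7} = \frac{32019177}{774326}$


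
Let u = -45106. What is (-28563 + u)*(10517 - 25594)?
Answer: 1110707513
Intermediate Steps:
(-28563 + u)*(10517 - 25594) = (-28563 - 45106)*(10517 - 25594) = -73669*(-15077) = 1110707513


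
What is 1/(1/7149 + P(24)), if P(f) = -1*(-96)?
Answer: 7149/686305 ≈ 0.010417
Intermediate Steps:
P(f) = 96
1/(1/7149 + P(24)) = 1/(1/7149 + 96) = 1/(686305/7149) = 7149/686305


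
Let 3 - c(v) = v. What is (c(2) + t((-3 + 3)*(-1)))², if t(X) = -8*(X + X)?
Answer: 1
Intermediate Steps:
c(v) = 3 - v
t(X) = -16*X
(c(2) + t((-3 + 3)*(-1)))² = ((3 - 1*2) - 16*(-3 + 3)*(-1))² = ((3 - 2) - 0*(-1))² = (1 - 16*0)² = (1 + 0)² = 1² = 1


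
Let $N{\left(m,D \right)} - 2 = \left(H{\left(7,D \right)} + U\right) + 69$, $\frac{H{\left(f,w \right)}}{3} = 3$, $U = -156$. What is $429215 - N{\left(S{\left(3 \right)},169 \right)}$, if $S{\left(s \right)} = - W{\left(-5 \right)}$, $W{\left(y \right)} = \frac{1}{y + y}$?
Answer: $429291$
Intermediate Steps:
$H{\left(f,w \right)} = 9$ ($H{\left(f,w \right)} = 3 \cdot 3 = 9$)
$W{\left(y \right)} = \frac{1}{2 y}$
$S{\left(s \right)} = \frac{1}{10}$ ($S{\left(s \right)} = - \frac{1}{2 \left(-5\right)} = - \frac{-1}{2 \cdot 5} = \left(-1\right) \left(- \frac{1}{10}\right) = \frac{1}{10}$)
$N{\left(m,D \right)} = -76$ ($N{\left(m,D \right)} = 2 + \left(\left(9 - 156\right) + 69\right) = 2 + \left(-147 + 69\right) = 2 - 78 = -76$)
$429215 - N{\left(S{\left(3 \right)},169 \right)} = 429215 - -76 = 429215 + 76 = 429291$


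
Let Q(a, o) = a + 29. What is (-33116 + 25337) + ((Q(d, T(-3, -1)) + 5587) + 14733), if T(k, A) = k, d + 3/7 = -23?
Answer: 87826/7 ≈ 12547.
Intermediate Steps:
d = -164/7 (d = -3/7 - 23 = -164/7 ≈ -23.429)
Q(a, o) = 29 + a
(-33116 + 25337) + ((Q(d, T(-3, -1)) + 5587) + 14733) = (-33116 + 25337) + (((29 - 164/7) + 5587) + 14733) = -7779 + ((39/7 + 5587) + 14733) = -7779 + (39148/7 + 14733) = -7779 + 142279/7 = 87826/7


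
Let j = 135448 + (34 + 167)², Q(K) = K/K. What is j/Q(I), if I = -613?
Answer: 175849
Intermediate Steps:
Q(K) = 1
j = 175849 (j = 135448 + 201² = 135448 + 40401 = 175849)
j/Q(I) = 175849/1 = 175849*1 = 175849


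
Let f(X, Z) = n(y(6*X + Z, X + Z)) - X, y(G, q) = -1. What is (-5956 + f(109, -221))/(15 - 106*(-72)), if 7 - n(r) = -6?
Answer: -6052/7647 ≈ -0.79142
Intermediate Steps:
n(r) = 13 (n(r) = 7 - 1*(-6) = 7 + 6 = 13)
f(X, Z) = 13 - X
(-5956 + f(109, -221))/(15 - 106*(-72)) = (-5956 + (13 - 1*109))/(15 - 106*(-72)) = (-5956 + (13 - 109))/(15 + 7632) = (-5956 - 96)/7647 = -6052*1/7647 = -6052/7647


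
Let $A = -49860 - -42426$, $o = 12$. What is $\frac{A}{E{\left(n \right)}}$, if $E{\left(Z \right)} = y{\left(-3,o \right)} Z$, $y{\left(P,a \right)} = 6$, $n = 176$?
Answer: $- \frac{1239}{176} \approx -7.0398$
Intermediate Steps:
$E{\left(Z \right)} = 6 Z$
$A = -7434$ ($A = -49860 + 42426 = -7434$)
$\frac{A}{E{\left(n \right)}} = - \frac{7434}{6 \cdot 176} = - \frac{7434}{1056} = \left(-7434\right) \frac{1}{1056} = - \frac{1239}{176}$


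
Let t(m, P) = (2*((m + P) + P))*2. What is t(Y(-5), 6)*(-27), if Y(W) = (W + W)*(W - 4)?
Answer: -11016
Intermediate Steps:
Y(W) = 2*W*(-4 + W) (Y(W) = (2*W)*(-4 + W) = 2*W*(-4 + W))
t(m, P) = 4*m + 8*P (t(m, P) = (2*((P + m) + P))*2 = (2*(m + 2*P))*2 = (2*m + 4*P)*2 = 4*m + 8*P)
t(Y(-5), 6)*(-27) = (4*(2*(-5)*(-4 - 5)) + 8*6)*(-27) = (4*(2*(-5)*(-9)) + 48)*(-27) = (4*90 + 48)*(-27) = (360 + 48)*(-27) = 408*(-27) = -11016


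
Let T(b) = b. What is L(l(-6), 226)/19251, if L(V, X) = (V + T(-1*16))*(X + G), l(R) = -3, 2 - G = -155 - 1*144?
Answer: -323/621 ≈ -0.52013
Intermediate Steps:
G = 301 (G = 2 - (-155 - 1*144) = 2 - (-155 - 144) = 2 - 1*(-299) = 2 + 299 = 301)
L(V, X) = (-16 + V)*(301 + X) (L(V, X) = (V - 1*16)*(X + 301) = (V - 16)*(301 + X) = (-16 + V)*(301 + X))
L(l(-6), 226)/19251 = (-4816 - 16*226 + 301*(-3) - 3*226)/19251 = (-4816 - 3616 - 903 - 678)*(1/19251) = -10013*1/19251 = -323/621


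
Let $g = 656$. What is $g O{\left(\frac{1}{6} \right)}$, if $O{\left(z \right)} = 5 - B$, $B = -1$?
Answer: $3936$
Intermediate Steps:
$O{\left(z \right)} = 6$ ($O{\left(z \right)} = 5 - -1 = 5 + 1 = 6$)
$g O{\left(\frac{1}{6} \right)} = 656 \cdot 6 = 3936$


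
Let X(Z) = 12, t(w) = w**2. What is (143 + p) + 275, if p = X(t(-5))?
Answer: 430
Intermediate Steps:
p = 12
(143 + p) + 275 = (143 + 12) + 275 = 155 + 275 = 430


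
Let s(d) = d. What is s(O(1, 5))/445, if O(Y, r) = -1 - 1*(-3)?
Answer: 2/445 ≈ 0.0044944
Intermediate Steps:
O(Y, r) = 2 (O(Y, r) = -1 + 3 = 2)
s(O(1, 5))/445 = 2/445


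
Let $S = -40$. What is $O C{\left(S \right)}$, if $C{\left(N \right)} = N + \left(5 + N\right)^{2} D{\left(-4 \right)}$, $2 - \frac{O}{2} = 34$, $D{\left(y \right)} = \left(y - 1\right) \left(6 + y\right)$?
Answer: $786560$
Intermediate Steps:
$D{\left(y \right)} = \left(-1 + y\right) \left(6 + y\right)$
$O = -64$ ($O = 4 - 68 = -64$)
$C{\left(N \right)} = N - 10 \left(5 + N\right)^{2}$ ($C{\left(N \right)} = N + \left(5 + N\right)^{2} \left(-6 + \left(-4\right)^{2} + 5 \left(-4\right)\right) = N + \left(5 + N\right)^{2} \left(-6 + 16 - 20\right) = N + \left(5 + N\right)^{2} \left(-10\right) = N - 10 \left(5 + N\right)^{2}$)
$O C{\left(S \right)} = - 64 \left(-40 - 10 \left(5 - 40\right)^{2}\right) = - 64 \left(-40 - 10 \left(-35\right)^{2}\right) = - 64 \left(-40 - 12250\right) = \left(-64\right) \left(-12290\right) = 786560$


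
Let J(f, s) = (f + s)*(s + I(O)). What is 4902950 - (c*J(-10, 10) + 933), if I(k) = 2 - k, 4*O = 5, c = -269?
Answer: 4902017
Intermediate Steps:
O = 5/4 (O = (¼)*5 = 5/4 ≈ 1.2500)
J(f, s) = (¾ + s)*(f + s) (J(f, s) = (f + s)*(s + (2 - 1*5/4)) = (f + s)*(s + (2 - 5/4)) = (f + s)*(s + ¾) = (f + s)*(¾ + s) = (¾ + s)*(f + s))
4902950 - (c*J(-10, 10) + 933) = 4902950 - (-269*(10² + (¾)*(-10) + (¾)*10 - 10*10) + 933) = 4902950 - (-269*(100 - 15/2 + 15/2 - 100) + 933) = 4902950 - (-269*0 + 933) = 4902950 - (0 + 933) = 4902950 - 1*933 = 4902950 - 933 = 4902017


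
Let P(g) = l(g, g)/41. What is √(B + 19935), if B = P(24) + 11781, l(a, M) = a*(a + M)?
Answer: 18*√164697/41 ≈ 178.17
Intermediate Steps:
l(a, M) = a*(M + a)
P(g) = 2*g²/41 (P(g) = (g*(g + g))/41 = (g*(2*g))*(1/41) = (2*g²)*(1/41) = 2*g²/41)
B = 484173/41 (B = (2/41)*24² + 11781 = (2/41)*576 + 11781 = 1152/41 + 11781 = 484173/41 ≈ 11809.)
√(B + 19935) = √(484173/41 + 19935) = √(1301508/41) = 18*√164697/41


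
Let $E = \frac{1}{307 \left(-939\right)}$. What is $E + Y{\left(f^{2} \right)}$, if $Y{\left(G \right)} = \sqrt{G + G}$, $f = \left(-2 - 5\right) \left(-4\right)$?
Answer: $- \frac{1}{288273} + 28 \sqrt{2} \approx 39.598$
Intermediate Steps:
$f = 28$ ($f = \left(-7\right) \left(-4\right) = 28$)
$E = - \frac{1}{288273}$ ($E = \frac{1}{-288273} = - \frac{1}{288273} \approx -3.4689 \cdot 10^{-6}$)
$Y{\left(G \right)} = \sqrt{2} \sqrt{G}$ ($Y{\left(G \right)} = \sqrt{2 G} = \sqrt{2} \sqrt{G}$)
$E + Y{\left(f^{2} \right)} = - \frac{1}{288273} + \sqrt{2} \sqrt{28^{2}} = - \frac{1}{288273} + \sqrt{2} \sqrt{784} = - \frac{1}{288273} + \sqrt{2} \cdot 28 = - \frac{1}{288273} + 28 \sqrt{2}$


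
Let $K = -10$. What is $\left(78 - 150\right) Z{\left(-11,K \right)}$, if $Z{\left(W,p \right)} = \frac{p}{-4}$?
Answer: $-180$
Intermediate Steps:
$Z{\left(W,p \right)} = - \frac{p}{4}$ ($Z{\left(W,p \right)} = p \left(- \frac{1}{4}\right) = - \frac{p}{4}$)
$\left(78 - 150\right) Z{\left(-11,K \right)} = \left(78 - 150\right) \left(\left(- \frac{1}{4}\right) \left(-10\right)\right) = \left(-72\right) \frac{5}{2} = -180$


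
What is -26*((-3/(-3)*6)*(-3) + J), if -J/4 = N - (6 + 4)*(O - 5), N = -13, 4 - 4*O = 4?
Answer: 4316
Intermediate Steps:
O = 0 (O = 1 - 1/4*4 = 1 - 1 = 0)
J = -148 (J = -4*(-13 - (6 + 4)*(0 - 5)) = -4*(-13 - 10*(-5)) = -4*(-13 - 1*(-50)) = -4*(-13 + 50) = -4*37 = -148)
-26*((-3/(-3)*6)*(-3) + J) = -26*((-3/(-3)*6)*(-3) - 148) = -26*((-3*(-1/3)*6)*(-3) - 148) = -26*((1*6)*(-3) - 148) = -26*(6*(-3) - 148) = -26*(-18 - 148) = -26*(-166) = 4316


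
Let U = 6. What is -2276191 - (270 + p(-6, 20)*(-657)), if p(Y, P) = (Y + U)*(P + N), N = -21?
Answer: -2276461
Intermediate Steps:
p(Y, P) = (-21 + P)*(6 + Y) (p(Y, P) = (Y + 6)*(P - 21) = (6 + Y)*(-21 + P) = (-21 + P)*(6 + Y))
-2276191 - (270 + p(-6, 20)*(-657)) = -2276191 - (270 + (-126 - 21*(-6) + 6*20 + 20*(-6))*(-657)) = -2276191 - (270 + (-126 + 126 + 120 - 120)*(-657)) = -2276191 - (270 + 0*(-657)) = -2276191 - (270 + 0) = -2276191 - 1*270 = -2276191 - 270 = -2276461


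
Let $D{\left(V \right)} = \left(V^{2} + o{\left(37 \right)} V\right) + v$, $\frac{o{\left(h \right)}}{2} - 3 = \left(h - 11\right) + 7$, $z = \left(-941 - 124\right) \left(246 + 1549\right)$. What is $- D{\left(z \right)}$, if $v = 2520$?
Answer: $-3654363667545$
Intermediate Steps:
$z = -1911675$ ($z = \left(-1065\right) 1795 = -1911675$)
$o{\left(h \right)} = -2 + 2 h$ ($o{\left(h \right)} = 6 + 2 \left(\left(h - 11\right) + 7\right) = 6 + 2 \left(\left(-11 + h\right) + 7\right) = 6 + 2 \left(-4 + h\right) = 6 + \left(-8 + 2 h\right) = -2 + 2 h$)
$D{\left(V \right)} = 2520 + V^{2} + 72 V$ ($D{\left(V \right)} = \left(V^{2} + \left(-2 + 2 \cdot 37\right) V\right) + 2520 = \left(V^{2} + \left(-2 + 74\right) V\right) + 2520 = \left(V^{2} + 72 V\right) + 2520 = 2520 + V^{2} + 72 V$)
$- D{\left(z \right)} = - (2520 + \left(-1911675\right)^{2} + 72 \left(-1911675\right)) = - (2520 + 3654501305625 - 137640600) = \left(-1\right) 3654363667545 = -3654363667545$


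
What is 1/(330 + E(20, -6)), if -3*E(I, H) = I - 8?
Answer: 1/326 ≈ 0.0030675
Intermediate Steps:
E(I, H) = 8/3 - I/3 (E(I, H) = -(I - 8)/3 = -(-8 + I)/3 = 8/3 - I/3)
1/(330 + E(20, -6)) = 1/(330 + (8/3 - ⅓*20)) = 1/(330 + (8/3 - 20/3)) = 1/(330 - 4) = 1/326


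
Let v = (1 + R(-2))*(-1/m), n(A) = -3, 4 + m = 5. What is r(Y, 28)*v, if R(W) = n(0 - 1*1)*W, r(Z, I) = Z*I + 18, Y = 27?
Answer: -5418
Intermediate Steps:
m = 1 (m = -4 + 5 = 1)
r(Z, I) = 18 + I*Z (r(Z, I) = I*Z + 18 = 18 + I*Z)
R(W) = -3*W
v = -7 (v = (1 - 3*(-2))*(-1/1) = (1 + 6)*(-1*1) = 7*(-1) = -7)
r(Y, 28)*v = (18 + 28*27)*(-7) = (18 + 756)*(-7) = 774*(-7) = -5418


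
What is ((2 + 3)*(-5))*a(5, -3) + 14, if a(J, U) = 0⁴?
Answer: 14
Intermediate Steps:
a(J, U) = 0
((2 + 3)*(-5))*a(5, -3) + 14 = ((2 + 3)*(-5))*0 + 14 = (5*(-5))*0 + 14 = -25*0 + 14 = 0 + 14 = 14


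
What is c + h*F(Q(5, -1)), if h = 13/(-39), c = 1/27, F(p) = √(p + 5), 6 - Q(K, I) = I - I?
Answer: 1/27 - √11/3 ≈ -1.0685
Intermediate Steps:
Q(K, I) = 6 (Q(K, I) = 6 - (I - I) = 6 - 1*0 = 6 + 0 = 6)
F(p) = √(5 + p)
c = 1/27 ≈ 0.037037
h = -⅓ (h = 13*(-1/39) = -⅓ ≈ -0.33333)
c + h*F(Q(5, -1)) = 1/27 - √(5 + 6)/3 = 1/27 - √11/3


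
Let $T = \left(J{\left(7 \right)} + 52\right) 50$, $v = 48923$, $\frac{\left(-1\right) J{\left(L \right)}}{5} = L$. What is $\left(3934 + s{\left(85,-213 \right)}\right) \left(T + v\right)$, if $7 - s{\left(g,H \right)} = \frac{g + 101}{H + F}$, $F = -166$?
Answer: $\frac{74352151725}{379} \approx 1.9618 \cdot 10^{8}$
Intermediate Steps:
$J{\left(L \right)} = - 5 L$
$T = 850$ ($T = \left(\left(-5\right) 7 + 52\right) 50 = \left(-35 + 52\right) 50 = 17 \cdot 50 = 850$)
$s{\left(g,H \right)} = 7 - \frac{101 + g}{-166 + H}$ ($s{\left(g,H \right)} = 7 - \frac{g + 101}{H - 166} = 7 - \frac{101 + g}{-166 + H}$)
$\left(3934 + s{\left(85,-213 \right)}\right) \left(T + v\right) = \left(3934 + \frac{-1263 - 85 + 7 \left(-213\right)}{-166 - 213}\right) \left(850 + 48923\right) = \left(3934 + \frac{-1263 - 85 - 1491}{-379}\right) 49773 = \left(3934 - - \frac{2839}{379}\right) 49773 = \left(3934 + \frac{2839}{379}\right) 49773 = \frac{1493825}{379} \cdot 49773 = \frac{74352151725}{379}$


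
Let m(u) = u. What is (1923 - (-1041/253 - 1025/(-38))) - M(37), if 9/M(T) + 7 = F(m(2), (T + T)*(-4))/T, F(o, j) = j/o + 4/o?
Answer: 822413693/432630 ≈ 1901.0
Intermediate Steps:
F(o, j) = 4/o + j/o
M(T) = 9/(-7 + (2 - 4*T)/T) (M(T) = 9/(-7 + ((4 + (T + T)*(-4))/2)/T) = 9/(-7 + ((4 + (2*T)*(-4))/2)/T) = 9/(-7 + ((4 - 8*T)/2)/T) = 9/(-7 + (2 - 4*T)/T))
(1923 - (-1041/253 - 1025/(-38))) - M(37) = (1923 - (-1041/253 - 1025/(-38))) - (-9)*37/(-2 + 11*37) = (1923 - (-1041*1/253 - 1025*(-1/38))) - (-9)*37/(-2 + 407) = (1923 - (-1041/253 + 1025/38)) - (-9)*37/405 = (1923 - 1*219767/9614) - (-9)*37/405 = (1923 - 219767/9614) - 1*(-37/45) = 18267955/9614 + 37/45 = 822413693/432630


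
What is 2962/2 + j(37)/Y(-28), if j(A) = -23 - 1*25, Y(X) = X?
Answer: 10379/7 ≈ 1482.7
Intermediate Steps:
j(A) = -48 (j(A) = -23 - 25 = -48)
2962/2 + j(37)/Y(-28) = 2962/2 - 48/(-28) = 2962*(1/2) - 48*(-1/28) = 1481 + 12/7 = 10379/7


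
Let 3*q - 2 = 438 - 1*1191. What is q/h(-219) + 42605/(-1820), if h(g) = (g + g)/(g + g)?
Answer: -298927/1092 ≈ -273.74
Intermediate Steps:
h(g) = 1 (h(g) = (2*g)/((2*g)) = (2*g)*(1/(2*g)) = 1)
q = -751/3 (q = ⅔ + (438 - 1*1191)/3 = ⅔ + (438 - 1191)/3 = ⅔ + (⅓)*(-753) = ⅔ - 251 = -751/3 ≈ -250.33)
q/h(-219) + 42605/(-1820) = -751/3/1 + 42605/(-1820) = -751/3*1 + 42605*(-1/1820) = -751/3 - 8521/364 = -298927/1092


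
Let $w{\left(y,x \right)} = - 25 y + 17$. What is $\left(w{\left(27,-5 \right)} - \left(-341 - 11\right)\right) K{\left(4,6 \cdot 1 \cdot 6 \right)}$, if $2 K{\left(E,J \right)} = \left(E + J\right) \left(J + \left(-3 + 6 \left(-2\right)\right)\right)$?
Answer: $-128520$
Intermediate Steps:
$w{\left(y,x \right)} = 17 - 25 y$
$K{\left(E,J \right)} = \frac{\left(-15 + J\right) \left(E + J\right)}{2}$ ($K{\left(E,J \right)} = \frac{\left(E + J\right) \left(J + \left(-3 + 6 \left(-2\right)\right)\right)}{2} = \frac{\left(E + J\right) \left(J - 15\right)}{2} = \frac{\left(E + J\right) \left(-15 + J\right)}{2} = \frac{\left(-15 + J\right) \left(E + J\right)}{2}$)
$\left(w{\left(27,-5 \right)} - \left(-341 - 11\right)\right) K{\left(4,6 \cdot 1 \cdot 6 \right)} = \left(\left(17 - 675\right) - \left(-341 - 11\right)\right) \left(\frac{\left(6 \cdot 1 \cdot 6\right)^{2}}{2} - 30 - \frac{15 \cdot 6 \cdot 1 \cdot 6}{2} + \frac{1}{2} \cdot 4 \cdot 6 \cdot 1 \cdot 6\right) = \left(\left(17 - 675\right) - -352\right) \left(\frac{\left(6 \cdot 6\right)^{2}}{2} - 30 - \frac{15 \cdot 6 \cdot 6}{2} + \frac{1}{2} \cdot 4 \cdot 6 \cdot 6\right) = \left(-658 + 352\right) \left(\frac{36^{2}}{2} - 30 - 270 + \frac{1}{2} \cdot 4 \cdot 36\right) = - 306 \left(\frac{1}{2} \cdot 1296 - 30 - 270 + 72\right) = - 306 \left(648 - 30 - 270 + 72\right) = \left(-306\right) 420 = -128520$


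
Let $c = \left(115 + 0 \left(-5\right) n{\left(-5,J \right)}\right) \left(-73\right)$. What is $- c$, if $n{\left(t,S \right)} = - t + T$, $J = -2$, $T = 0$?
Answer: $8395$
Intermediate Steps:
$n{\left(t,S \right)} = - t$ ($n{\left(t,S \right)} = - t + 0 = - t$)
$c = -8395$ ($c = \left(115 + 0 \left(-5\right) \left(\left(-1\right) \left(-5\right)\right)\right) \left(-73\right) = \left(115 + 0 \cdot 5\right) \left(-73\right) = \left(115 + 0\right) \left(-73\right) = 115 \left(-73\right) = -8395$)
$- c = \left(-1\right) \left(-8395\right) = 8395$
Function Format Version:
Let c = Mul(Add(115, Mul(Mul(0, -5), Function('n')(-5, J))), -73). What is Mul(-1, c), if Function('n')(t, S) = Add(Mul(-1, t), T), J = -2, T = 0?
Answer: 8395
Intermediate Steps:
Function('n')(t, S) = Mul(-1, t) (Function('n')(t, S) = Add(Mul(-1, t), 0) = Mul(-1, t))
c = -8395 (c = Mul(Add(115, Mul(Mul(0, -5), Mul(-1, -5))), -73) = Mul(Add(115, Mul(0, 5)), -73) = Mul(Add(115, 0), -73) = Mul(115, -73) = -8395)
Mul(-1, c) = Mul(-1, -8395) = 8395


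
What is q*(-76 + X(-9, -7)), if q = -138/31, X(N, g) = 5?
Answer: 9798/31 ≈ 316.06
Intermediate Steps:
q = -138/31 (q = -138*1/31 = -138/31 ≈ -4.4516)
q*(-76 + X(-9, -7)) = -138*(-76 + 5)/31 = -138/31*(-71) = 9798/31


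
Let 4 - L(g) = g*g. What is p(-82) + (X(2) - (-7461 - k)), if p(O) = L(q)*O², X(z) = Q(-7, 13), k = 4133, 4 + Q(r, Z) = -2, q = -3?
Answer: -22032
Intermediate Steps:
Q(r, Z) = -6 (Q(r, Z) = -4 - 2 = -6)
X(z) = -6
L(g) = 4 - g² (L(g) = 4 - g*g = 4 - g²)
p(O) = -5*O² (p(O) = (4 - 1*(-3)²)*O² = (4 - 1*9)*O² = (4 - 9)*O² = -5*O²)
p(-82) + (X(2) - (-7461 - k)) = -5*(-82)² + (-6 - (-7461 - 1*4133)) = -5*6724 + (-6 - (-7461 - 4133)) = -33620 + (-6 - 1*(-11594)) = -33620 + (-6 + 11594) = -33620 + 11588 = -22032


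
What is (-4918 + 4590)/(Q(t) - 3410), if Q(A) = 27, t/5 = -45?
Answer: 328/3383 ≈ 0.096955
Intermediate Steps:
t = -225 (t = 5*(-45) = -225)
(-4918 + 4590)/(Q(t) - 3410) = (-4918 + 4590)/(27 - 3410) = -328/(-3383) = -328*(-1/3383) = 328/3383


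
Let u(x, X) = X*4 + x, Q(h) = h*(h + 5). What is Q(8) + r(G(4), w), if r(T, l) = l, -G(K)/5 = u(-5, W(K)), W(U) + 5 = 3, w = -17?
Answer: 87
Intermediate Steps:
W(U) = -2 (W(U) = -5 + 3 = -2)
Q(h) = h*(5 + h)
u(x, X) = x + 4*X (u(x, X) = 4*X + x = x + 4*X)
G(K) = 65 (G(K) = -5*(-5 + 4*(-2)) = -5*(-5 - 8) = -5*(-13) = 65)
Q(8) + r(G(4), w) = 8*(5 + 8) - 17 = 8*13 - 17 = 104 - 17 = 87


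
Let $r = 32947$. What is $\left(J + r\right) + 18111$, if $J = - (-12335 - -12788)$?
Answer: $50605$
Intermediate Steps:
$J = -453$ ($J = - (-12335 + 12788) = \left(-1\right) 453 = -453$)
$\left(J + r\right) + 18111 = \left(-453 + 32947\right) + 18111 = 32494 + 18111 = 50605$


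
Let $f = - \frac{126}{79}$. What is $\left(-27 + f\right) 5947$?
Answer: $- \frac{13434273}{79} \approx -1.7005 \cdot 10^{5}$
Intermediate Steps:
$f = - \frac{126}{79}$ ($f = \left(-126\right) \frac{1}{79} = - \frac{126}{79} \approx -1.5949$)
$\left(-27 + f\right) 5947 = \left(-27 - \frac{126}{79}\right) 5947 = \left(- \frac{2259}{79}\right) 5947 = - \frac{13434273}{79}$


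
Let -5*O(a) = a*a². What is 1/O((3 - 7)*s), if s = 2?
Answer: 5/512 ≈ 0.0097656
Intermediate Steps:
O(a) = -a³/5 (O(a) = -a*a²/5 = -a³/5)
1/O((3 - 7)*s) = 1/(-8*(3 - 7)³/5) = 1/(-(-4*2)³/5) = 1/(-⅕*(-8)³) = 1/(-⅕*(-512)) = 1/(512/5) = 5/512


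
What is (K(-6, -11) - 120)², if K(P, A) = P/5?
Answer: 367236/25 ≈ 14689.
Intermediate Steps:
K(P, A) = P/5 (K(P, A) = P*(⅕) = P/5)
(K(-6, -11) - 120)² = ((⅕)*(-6) - 120)² = (-6/5 - 120)² = (-606/5)² = 367236/25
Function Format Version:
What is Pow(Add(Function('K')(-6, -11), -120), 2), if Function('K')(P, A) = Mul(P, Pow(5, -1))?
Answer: Rational(367236, 25) ≈ 14689.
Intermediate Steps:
Function('K')(P, A) = Mul(Rational(1, 5), P) (Function('K')(P, A) = Mul(P, Rational(1, 5)) = Mul(Rational(1, 5), P))
Pow(Add(Function('K')(-6, -11), -120), 2) = Pow(Add(Mul(Rational(1, 5), -6), -120), 2) = Pow(Add(Rational(-6, 5), -120), 2) = Pow(Rational(-606, 5), 2) = Rational(367236, 25)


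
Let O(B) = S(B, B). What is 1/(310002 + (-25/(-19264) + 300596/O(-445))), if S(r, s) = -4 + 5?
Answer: 19264/11762559897 ≈ 1.6377e-6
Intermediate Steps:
S(r, s) = 1
O(B) = 1
1/(310002 + (-25/(-19264) + 300596/O(-445))) = 1/(310002 + (-25/(-19264) + 300596/1)) = 1/(310002 + (-25*(-1/19264) + 300596*1)) = 1/(310002 + (25/19264 + 300596)) = 1/(310002 + 5790681369/19264) = 1/(11762559897/19264) = 19264/11762559897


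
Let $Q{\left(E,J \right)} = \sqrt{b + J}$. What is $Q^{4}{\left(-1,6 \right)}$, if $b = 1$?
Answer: $49$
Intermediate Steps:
$Q{\left(E,J \right)} = \sqrt{1 + J}$
$Q^{4}{\left(-1,6 \right)} = \left(\sqrt{1 + 6}\right)^{4} = \left(\sqrt{7}\right)^{4} = 49$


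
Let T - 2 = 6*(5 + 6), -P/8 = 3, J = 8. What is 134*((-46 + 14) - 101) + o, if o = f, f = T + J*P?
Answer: -17946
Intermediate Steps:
P = -24 (P = -8*3 = -24)
T = 68 (T = 2 + 6*(5 + 6) = 2 + 6*11 = 2 + 66 = 68)
f = -124 (f = 68 + 8*(-24) = 68 - 192 = -124)
o = -124
134*((-46 + 14) - 101) + o = 134*((-46 + 14) - 101) - 124 = 134*(-32 - 101) - 124 = 134*(-133) - 124 = -17822 - 124 = -17946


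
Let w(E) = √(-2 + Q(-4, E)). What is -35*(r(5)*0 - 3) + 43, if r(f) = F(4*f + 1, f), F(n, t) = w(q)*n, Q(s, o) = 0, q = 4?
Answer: 148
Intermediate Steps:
w(E) = I*√2 (w(E) = √(-2 + 0) = √(-2) = I*√2)
F(n, t) = I*n*√2 (F(n, t) = (I*√2)*n = I*n*√2)
r(f) = I*√2*(1 + 4*f) (r(f) = I*(4*f + 1)*√2 = I*(1 + 4*f)*√2 = I*√2*(1 + 4*f))
-35*(r(5)*0 - 3) + 43 = -35*((I*√2*(1 + 4*5))*0 - 3) + 43 = -35*((I*√2*(1 + 20))*0 - 3) + 43 = -35*((I*√2*21)*0 - 3) + 43 = -35*((21*I*√2)*0 - 3) + 43 = -35*(0 - 3) + 43 = -35*(-3) + 43 = 105 + 43 = 148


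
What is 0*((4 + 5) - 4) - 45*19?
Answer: -855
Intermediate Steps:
0*((4 + 5) - 4) - 45*19 = 0*(9 - 4) - 855 = 0*5 - 855 = 0 - 855 = -855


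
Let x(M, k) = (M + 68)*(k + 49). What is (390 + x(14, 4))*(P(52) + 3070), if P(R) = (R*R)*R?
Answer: 680459008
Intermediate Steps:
x(M, k) = (49 + k)*(68 + M) (x(M, k) = (68 + M)*(49 + k) = (49 + k)*(68 + M))
P(R) = R³ (P(R) = R²*R = R³)
(390 + x(14, 4))*(P(52) + 3070) = (390 + (3332 + 49*14 + 68*4 + 14*4))*(52³ + 3070) = (390 + (3332 + 686 + 272 + 56))*(140608 + 3070) = (390 + 4346)*143678 = 4736*143678 = 680459008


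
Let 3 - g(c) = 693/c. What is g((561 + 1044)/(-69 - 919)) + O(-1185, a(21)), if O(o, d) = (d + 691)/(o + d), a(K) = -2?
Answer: 272443156/635045 ≈ 429.01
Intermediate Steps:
g(c) = 3 - 693/c
O(o, d) = (691 + d)/(d + o)
g((561 + 1044)/(-69 - 919)) + O(-1185, a(21)) = (3 - 693*(-69 - 919)/(561 + 1044)) + (691 - 2)/(-2 - 1185) = (3 - 693/(1605/(-988))) + 689/(-1187) = (3 - 693/(1605*(-1/988))) - 1/1187*689 = (3 - 693/(-1605/988)) - 689/1187 = (3 - 693*(-988/1605)) - 689/1187 = (3 + 228228/535) - 689/1187 = 229833/535 - 689/1187 = 272443156/635045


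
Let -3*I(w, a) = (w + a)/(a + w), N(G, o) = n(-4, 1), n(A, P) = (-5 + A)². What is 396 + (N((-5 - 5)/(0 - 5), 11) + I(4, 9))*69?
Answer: 5962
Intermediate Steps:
N(G, o) = 81 (N(G, o) = (-5 - 4)² = (-9)² = 81)
I(w, a) = -⅓ (I(w, a) = -(w + a)/(3*(a + w)) = -(a + w)/(3*(a + w)) = -⅓*1 = -⅓)
396 + (N((-5 - 5)/(0 - 5), 11) + I(4, 9))*69 = 396 + (81 - ⅓)*69 = 396 + (242/3)*69 = 396 + 5566 = 5962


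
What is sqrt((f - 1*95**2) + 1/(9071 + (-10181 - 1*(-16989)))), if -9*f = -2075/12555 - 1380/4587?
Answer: I*sqrt(414108733737971160850181)/6773838489 ≈ 95.0*I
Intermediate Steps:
f = 1789595/34553871 (f = -(-2075/12555 - 1380/4587)/9 = -(-2075*1/12555 - 1380*1/4587)/9 = -(-415/2511 - 460/1529)/9 = -1/9*(-1789595/3839319) = 1789595/34553871 ≈ 0.051791)
sqrt((f - 1*95**2) + 1/(9071 + (-10181 - 1*(-16989)))) = sqrt((1789595/34553871 - 1*95**2) + 1/(9071 + (-10181 - 1*(-16989)))) = sqrt((1789595/34553871 - 1*9025) + 1/(9071 + (-10181 + 16989))) = sqrt((1789595/34553871 - 9025) + 1/(9071 + 6808)) = sqrt(-311846896180/34553871 + 1/15879) = sqrt(-1650605609962783/182893639203) = I*sqrt(414108733737971160850181)/6773838489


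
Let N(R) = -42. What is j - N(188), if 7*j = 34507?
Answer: 34801/7 ≈ 4971.6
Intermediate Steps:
j = 34507/7 (j = (⅐)*34507 = 34507/7 ≈ 4929.6)
j - N(188) = 34507/7 - 1*(-42) = 34507/7 + 42 = 34801/7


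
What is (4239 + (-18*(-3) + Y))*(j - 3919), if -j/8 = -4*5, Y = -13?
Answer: -16088520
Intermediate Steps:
j = 160 (j = -(-32)*5 = -8*(-20) = 160)
(4239 + (-18*(-3) + Y))*(j - 3919) = (4239 + (-18*(-3) - 13))*(160 - 3919) = (4239 + (54 - 13))*(-3759) = (4239 + 41)*(-3759) = 4280*(-3759) = -16088520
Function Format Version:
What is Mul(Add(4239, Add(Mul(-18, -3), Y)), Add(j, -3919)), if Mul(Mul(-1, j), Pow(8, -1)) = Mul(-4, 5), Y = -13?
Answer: -16088520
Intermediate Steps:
j = 160 (j = Mul(-8, Mul(-4, 5)) = Mul(-8, -20) = 160)
Mul(Add(4239, Add(Mul(-18, -3), Y)), Add(j, -3919)) = Mul(Add(4239, Add(Mul(-18, -3), -13)), Add(160, -3919)) = Mul(Add(4239, Add(54, -13)), -3759) = Mul(Add(4239, 41), -3759) = Mul(4280, -3759) = -16088520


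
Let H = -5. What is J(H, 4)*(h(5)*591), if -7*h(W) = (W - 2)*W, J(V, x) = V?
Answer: 44325/7 ≈ 6332.1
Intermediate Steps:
h(W) = -W*(-2 + W)/7 (h(W) = -(W - 2)*W/7 = -(-2 + W)*W/7 = -W*(-2 + W)/7)
J(H, 4)*(h(5)*591) = -5*(⅐)*5*(2 - 1*5)*591 = -5*(⅐)*5*(2 - 5)*591 = -5*(⅐)*5*(-3)*591 = -(-75)*591/7 = -5*(-8865/7) = 44325/7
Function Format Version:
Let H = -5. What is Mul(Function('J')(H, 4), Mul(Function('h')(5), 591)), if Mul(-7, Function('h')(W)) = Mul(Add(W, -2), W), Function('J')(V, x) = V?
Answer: Rational(44325, 7) ≈ 6332.1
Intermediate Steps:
Function('h')(W) = Mul(Rational(-1, 7), W, Add(-2, W)) (Function('h')(W) = Mul(Rational(-1, 7), Mul(Add(W, -2), W)) = Mul(Rational(-1, 7), Mul(Add(-2, W), W)) = Mul(Rational(-1, 7), Mul(W, Add(-2, W))) = Mul(Rational(-1, 7), W, Add(-2, W)))
Mul(Function('J')(H, 4), Mul(Function('h')(5), 591)) = Mul(-5, Mul(Mul(Rational(1, 7), 5, Add(2, Mul(-1, 5))), 591)) = Mul(-5, Mul(Mul(Rational(1, 7), 5, Add(2, -5)), 591)) = Mul(-5, Mul(Mul(Rational(1, 7), 5, -3), 591)) = Mul(-5, Mul(Rational(-15, 7), 591)) = Mul(-5, Rational(-8865, 7)) = Rational(44325, 7)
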